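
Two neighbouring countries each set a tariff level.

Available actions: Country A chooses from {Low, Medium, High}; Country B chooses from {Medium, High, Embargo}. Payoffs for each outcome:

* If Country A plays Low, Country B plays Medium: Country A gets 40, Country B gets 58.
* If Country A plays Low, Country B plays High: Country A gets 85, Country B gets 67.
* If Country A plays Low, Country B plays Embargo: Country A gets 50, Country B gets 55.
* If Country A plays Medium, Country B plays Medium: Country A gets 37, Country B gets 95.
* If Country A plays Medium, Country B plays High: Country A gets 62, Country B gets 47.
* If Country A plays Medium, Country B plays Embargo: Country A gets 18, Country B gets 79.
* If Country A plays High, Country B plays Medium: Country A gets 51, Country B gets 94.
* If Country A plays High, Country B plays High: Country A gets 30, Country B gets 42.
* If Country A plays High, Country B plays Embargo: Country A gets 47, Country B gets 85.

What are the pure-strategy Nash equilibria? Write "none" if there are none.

Pure-strategy Nash equilibria: (Low, High), (High, Medium)

(Low, Medium): Country A can switch to High (40 → 51). Not NE.
(Low, High): Country A gets 85, best alternative 62; Country B gets 67, best alternative 58. No profitable deviation — NE.
(Low, Embargo): Country B can switch to Medium (55 → 58). Not NE.
(Medium, Medium): Country A can switch to Low (37 → 40). Not NE.
(Medium, High): Country A can switch to Low (62 → 85). Not NE.
(Medium, Embargo): Country A can switch to Low (18 → 50). Not NE.
(High, Medium): Country A gets 51, best alternative 40; Country B gets 94, best alternative 85. No profitable deviation — NE.
(High, High): Country A can switch to Low (30 → 85). Not NE.
(High, Embargo): Country A can switch to Low (47 → 50). Not NE.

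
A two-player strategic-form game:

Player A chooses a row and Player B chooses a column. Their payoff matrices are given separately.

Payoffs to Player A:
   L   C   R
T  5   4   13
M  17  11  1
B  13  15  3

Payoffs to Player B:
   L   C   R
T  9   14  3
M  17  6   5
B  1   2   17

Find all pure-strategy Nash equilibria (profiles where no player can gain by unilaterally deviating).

The unique pure-strategy Nash equilibrium is (M, L).

(T, L): Player A can switch to M (5 → 17). Not NE.
(T, C): Player A can switch to M (4 → 11). Not NE.
(T, R): Player B can switch to L (3 → 9). Not NE.
(M, L): Player A gets 17, best alternative 13; Player B gets 17, best alternative 6. No profitable deviation — NE.
(M, C): Player A can switch to B (11 → 15). Not NE.
(M, R): Player A can switch to T (1 → 13). Not NE.
(B, L): Player A can switch to M (13 → 17). Not NE.
(B, C): Player B can switch to R (2 → 17). Not NE.
(B, R): Player A can switch to T (3 → 13). Not NE.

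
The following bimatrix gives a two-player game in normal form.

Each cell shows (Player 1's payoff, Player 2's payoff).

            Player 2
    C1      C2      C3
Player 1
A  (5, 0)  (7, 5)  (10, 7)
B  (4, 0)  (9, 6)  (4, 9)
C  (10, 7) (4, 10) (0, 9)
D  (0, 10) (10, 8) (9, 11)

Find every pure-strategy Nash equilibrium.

The unique pure-strategy Nash equilibrium is (A, C3).

Check each profile: it is a Nash equilibrium iff no player can strictly gain by switching unilaterally.
(A, C1): Player 1 can switch to C (5 → 10). Not NE.
(A, C2): Player 1 can switch to B (7 → 9). Not NE.
(A, C3): Player 1 gets 10, best alternative 9; Player 2 gets 7, best alternative 5. No profitable deviation — NE.
(B, C1): Player 1 can switch to A (4 → 5). Not NE.
(B, C2): Player 1 can switch to D (9 → 10). Not NE.
(B, C3): Player 1 can switch to A (4 → 10). Not NE.
(C, C1): Player 2 can switch to C2 (7 → 10). Not NE.
(C, C2): Player 1 can switch to A (4 → 7). Not NE.
(C, C3): Player 1 can switch to A (0 → 10). Not NE.
(The remaining 3 profiles each have a profitable deviation by the same check.)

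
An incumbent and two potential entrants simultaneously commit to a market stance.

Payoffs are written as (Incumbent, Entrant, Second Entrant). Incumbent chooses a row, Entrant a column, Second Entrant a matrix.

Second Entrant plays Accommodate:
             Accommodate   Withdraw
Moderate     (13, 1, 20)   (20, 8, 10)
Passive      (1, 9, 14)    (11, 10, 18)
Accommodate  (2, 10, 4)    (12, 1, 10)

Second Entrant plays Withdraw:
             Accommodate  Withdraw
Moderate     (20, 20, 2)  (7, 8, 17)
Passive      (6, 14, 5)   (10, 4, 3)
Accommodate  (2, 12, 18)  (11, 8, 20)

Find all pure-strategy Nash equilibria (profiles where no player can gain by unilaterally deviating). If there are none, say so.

This game has no pure Nash equilibrium.

Check each profile: it is a Nash equilibrium iff no player can strictly gain by switching unilaterally.
(Moderate, Accommodate, Accommodate): Entrant can switch to Withdraw (1 → 8). Not NE.
(Moderate, Accommodate, Withdraw): Second Entrant can switch to Accommodate (2 → 20). Not NE.
(Moderate, Withdraw, Accommodate): Second Entrant can switch to Withdraw (10 → 17). Not NE.
(Moderate, Withdraw, Withdraw): Incumbent can switch to Passive (7 → 10). Not NE.
(Passive, Accommodate, Accommodate): Incumbent can switch to Moderate (1 → 13). Not NE.
(Passive, Accommodate, Withdraw): Incumbent can switch to Moderate (6 → 20). Not NE.
(The remaining 6 profiles each have a profitable deviation by the same check.)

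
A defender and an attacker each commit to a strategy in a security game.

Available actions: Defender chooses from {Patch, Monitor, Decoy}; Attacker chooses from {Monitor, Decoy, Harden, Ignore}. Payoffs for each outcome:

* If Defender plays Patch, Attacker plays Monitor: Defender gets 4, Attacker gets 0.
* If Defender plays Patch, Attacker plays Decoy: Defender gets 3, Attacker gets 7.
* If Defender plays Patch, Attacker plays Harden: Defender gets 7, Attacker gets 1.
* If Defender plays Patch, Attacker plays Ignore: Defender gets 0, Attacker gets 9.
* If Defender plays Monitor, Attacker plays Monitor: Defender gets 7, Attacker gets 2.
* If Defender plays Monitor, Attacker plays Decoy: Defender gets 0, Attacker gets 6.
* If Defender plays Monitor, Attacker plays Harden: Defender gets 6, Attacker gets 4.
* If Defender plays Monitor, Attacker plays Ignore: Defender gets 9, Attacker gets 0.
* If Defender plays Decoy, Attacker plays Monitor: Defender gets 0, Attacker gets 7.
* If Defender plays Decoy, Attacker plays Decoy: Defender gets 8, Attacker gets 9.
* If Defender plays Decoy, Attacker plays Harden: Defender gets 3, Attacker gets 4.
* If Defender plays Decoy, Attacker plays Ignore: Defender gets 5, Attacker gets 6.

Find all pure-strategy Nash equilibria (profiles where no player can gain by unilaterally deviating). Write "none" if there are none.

Defender against Monitor: payoffs 4, 7, 0 → best response Monitor.
Defender against Decoy: payoffs 3, 0, 8 → best response Decoy.
Defender against Harden: payoffs 7, 6, 3 → best response Patch.
Defender against Ignore: payoffs 0, 9, 5 → best response Monitor.
Attacker against Patch: payoffs 0, 7, 1, 9 → best response Ignore.
Attacker against Monitor: payoffs 2, 6, 4, 0 → best response Decoy.
Attacker against Decoy: payoffs 7, 9, 4, 6 → best response Decoy.
Mutual best responses: (Decoy, Decoy).

Pure NE: (Decoy, Decoy)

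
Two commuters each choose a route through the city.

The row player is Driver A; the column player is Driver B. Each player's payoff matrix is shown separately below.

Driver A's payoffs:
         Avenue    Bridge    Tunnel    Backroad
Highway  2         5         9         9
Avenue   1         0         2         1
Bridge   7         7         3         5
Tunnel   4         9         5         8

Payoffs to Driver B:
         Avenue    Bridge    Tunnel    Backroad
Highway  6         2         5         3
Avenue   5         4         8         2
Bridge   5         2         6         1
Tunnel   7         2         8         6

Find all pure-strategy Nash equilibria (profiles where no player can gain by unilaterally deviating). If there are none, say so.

For each player, find the best response to each opponent profile; mutual best responses are the pure NE.
Driver A against Avenue: payoffs 2, 1, 7, 4 → best response Bridge.
Driver A against Bridge: payoffs 5, 0, 7, 9 → best response Tunnel.
Driver A against Tunnel: payoffs 9, 2, 3, 5 → best response Highway.
Driver A against Backroad: payoffs 9, 1, 5, 8 → best response Highway.
Driver B against Highway: payoffs 6, 2, 5, 3 → best response Avenue.
Driver B against Avenue: payoffs 5, 4, 8, 2 → best response Tunnel.
Driver B against Bridge: payoffs 5, 2, 6, 1 → best response Tunnel.
Driver B against Tunnel: payoffs 7, 2, 8, 6 → best response Tunnel.
No profile is a mutual best response for all players.

This game has no pure Nash equilibrium.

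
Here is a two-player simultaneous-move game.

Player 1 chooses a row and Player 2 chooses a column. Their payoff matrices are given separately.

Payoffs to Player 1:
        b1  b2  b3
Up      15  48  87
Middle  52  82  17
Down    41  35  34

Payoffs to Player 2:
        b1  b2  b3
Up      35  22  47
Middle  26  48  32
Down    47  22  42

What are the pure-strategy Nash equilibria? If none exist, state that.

Player 1 against b1: payoffs 15, 52, 41 → best response Middle.
Player 1 against b2: payoffs 48, 82, 35 → best response Middle.
Player 1 against b3: payoffs 87, 17, 34 → best response Up.
Player 2 against Up: payoffs 35, 22, 47 → best response b3.
Player 2 against Middle: payoffs 26, 48, 32 → best response b2.
Player 2 against Down: payoffs 47, 22, 42 → best response b1.
Mutual best responses: (Up, b3); (Middle, b2).

(Up, b3) and (Middle, b2)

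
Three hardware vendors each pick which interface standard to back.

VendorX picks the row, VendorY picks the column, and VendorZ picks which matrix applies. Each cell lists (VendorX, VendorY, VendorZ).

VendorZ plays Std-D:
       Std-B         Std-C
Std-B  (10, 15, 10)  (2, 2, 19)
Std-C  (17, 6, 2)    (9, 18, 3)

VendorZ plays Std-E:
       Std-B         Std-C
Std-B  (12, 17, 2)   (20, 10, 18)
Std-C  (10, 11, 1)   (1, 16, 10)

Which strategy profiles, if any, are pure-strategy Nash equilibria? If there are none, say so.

VendorX against (Std-B, Std-D): payoffs 10, 17 → best response Std-C.
VendorX against (Std-B, Std-E): payoffs 12, 10 → best response Std-B.
VendorX against (Std-C, Std-D): payoffs 2, 9 → best response Std-C.
VendorX against (Std-C, Std-E): payoffs 20, 1 → best response Std-B.
VendorY against (Std-B, Std-D): payoffs 15, 2 → best response Std-B.
VendorY against (Std-B, Std-E): payoffs 17, 10 → best response Std-B.
VendorY against (Std-C, Std-D): payoffs 6, 18 → best response Std-C.
VendorY against (Std-C, Std-E): payoffs 11, 16 → best response Std-C.
VendorZ against (Std-B, Std-B): payoffs 10, 2 → best response Std-D.
VendorZ against (Std-B, Std-C): payoffs 19, 18 → best response Std-D.
VendorZ against (Std-C, Std-B): payoffs 2, 1 → best response Std-D.
VendorZ against (Std-C, Std-C): payoffs 3, 10 → best response Std-E.
No profile is a mutual best response for all players.

There is no pure-strategy Nash equilibrium.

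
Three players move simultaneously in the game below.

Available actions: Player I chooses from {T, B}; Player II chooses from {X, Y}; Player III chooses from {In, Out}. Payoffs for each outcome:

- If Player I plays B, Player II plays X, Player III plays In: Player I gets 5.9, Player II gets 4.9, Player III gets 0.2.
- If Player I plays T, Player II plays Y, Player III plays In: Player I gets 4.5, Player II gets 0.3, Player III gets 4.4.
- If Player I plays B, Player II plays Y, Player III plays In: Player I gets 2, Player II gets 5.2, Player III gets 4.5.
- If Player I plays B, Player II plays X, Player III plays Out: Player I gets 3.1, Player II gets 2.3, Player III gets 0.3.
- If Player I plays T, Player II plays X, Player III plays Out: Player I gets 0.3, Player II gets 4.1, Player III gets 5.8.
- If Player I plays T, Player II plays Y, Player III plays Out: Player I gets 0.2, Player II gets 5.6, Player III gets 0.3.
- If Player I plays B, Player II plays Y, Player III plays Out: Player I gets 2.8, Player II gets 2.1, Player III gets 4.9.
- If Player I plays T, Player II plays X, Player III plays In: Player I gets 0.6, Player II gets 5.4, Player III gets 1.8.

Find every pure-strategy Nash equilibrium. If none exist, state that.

Player I against (X, In): payoffs 0.6, 5.9 → best response B.
Player I against (X, Out): payoffs 0.3, 3.1 → best response B.
Player I against (Y, In): payoffs 4.5, 2 → best response T.
Player I against (Y, Out): payoffs 0.2, 2.8 → best response B.
Player II against (T, In): payoffs 5.4, 0.3 → best response X.
Player II against (T, Out): payoffs 4.1, 5.6 → best response Y.
Player II against (B, In): payoffs 4.9, 5.2 → best response Y.
Player II against (B, Out): payoffs 2.3, 2.1 → best response X.
Player III against (T, X): payoffs 1.8, 5.8 → best response Out.
Player III against (T, Y): payoffs 4.4, 0.3 → best response In.
Player III against (B, X): payoffs 0.2, 0.3 → best response Out.
Player III against (B, Y): payoffs 4.5, 4.9 → best response Out.
Mutual best responses: (B, X, Out).

The unique pure-strategy Nash equilibrium is (B, X, Out).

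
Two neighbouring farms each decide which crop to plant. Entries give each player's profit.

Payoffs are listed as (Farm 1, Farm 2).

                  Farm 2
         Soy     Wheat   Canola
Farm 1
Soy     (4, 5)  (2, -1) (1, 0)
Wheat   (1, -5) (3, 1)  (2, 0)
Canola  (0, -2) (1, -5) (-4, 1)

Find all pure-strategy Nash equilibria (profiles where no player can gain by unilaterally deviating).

For each strategy profile, look for a profitable unilateral deviation.
(Soy, Soy): Farm 1 gets 4, best alternative 1; Farm 2 gets 5, best alternative 0. No profitable deviation — NE.
(Soy, Wheat): Farm 1 can switch to Wheat (2 → 3). Not NE.
(Soy, Canola): Farm 1 can switch to Wheat (1 → 2). Not NE.
(Wheat, Soy): Farm 1 can switch to Soy (1 → 4). Not NE.
(Wheat, Wheat): Farm 1 gets 3, best alternative 2; Farm 2 gets 1, best alternative 0. No profitable deviation — NE.
(Wheat, Canola): Farm 2 can switch to Wheat (0 → 1). Not NE.
(Canola, Soy): Farm 1 can switch to Soy (0 → 4). Not NE.
(Canola, Wheat): Farm 1 can switch to Soy (1 → 2). Not NE.
(Canola, Canola): Farm 1 can switch to Soy (-4 → 1). Not NE.

Pure-strategy Nash equilibria: (Soy, Soy); (Wheat, Wheat)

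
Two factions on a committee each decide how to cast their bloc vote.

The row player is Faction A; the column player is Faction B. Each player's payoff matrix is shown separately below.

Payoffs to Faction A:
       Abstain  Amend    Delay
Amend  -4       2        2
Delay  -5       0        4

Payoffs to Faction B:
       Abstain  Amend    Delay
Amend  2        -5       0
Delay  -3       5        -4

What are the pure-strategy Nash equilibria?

For each player, find the best response to each opponent profile; mutual best responses are the pure NE.
Faction A against Abstain: payoffs -4, -5 → best response Amend.
Faction A against Amend: payoffs 2, 0 → best response Amend.
Faction A against Delay: payoffs 2, 4 → best response Delay.
Faction B against Amend: payoffs 2, -5, 0 → best response Abstain.
Faction B against Delay: payoffs -3, 5, -4 → best response Amend.
Mutual best responses: (Amend, Abstain).

Pure NE: (Amend, Abstain)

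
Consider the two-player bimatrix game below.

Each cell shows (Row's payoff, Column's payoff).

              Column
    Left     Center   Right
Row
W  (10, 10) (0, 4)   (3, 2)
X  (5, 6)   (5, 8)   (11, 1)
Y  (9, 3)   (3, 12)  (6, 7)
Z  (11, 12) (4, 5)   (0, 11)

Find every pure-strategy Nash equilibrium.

(X, Center); (Z, Left)

Row against Left: payoffs 10, 5, 9, 11 → best response Z.
Row against Center: payoffs 0, 5, 3, 4 → best response X.
Row against Right: payoffs 3, 11, 6, 0 → best response X.
Column against W: payoffs 10, 4, 2 → best response Left.
Column against X: payoffs 6, 8, 1 → best response Center.
Column against Y: payoffs 3, 12, 7 → best response Center.
Column against Z: payoffs 12, 5, 11 → best response Left.
Mutual best responses: (X, Center); (Z, Left).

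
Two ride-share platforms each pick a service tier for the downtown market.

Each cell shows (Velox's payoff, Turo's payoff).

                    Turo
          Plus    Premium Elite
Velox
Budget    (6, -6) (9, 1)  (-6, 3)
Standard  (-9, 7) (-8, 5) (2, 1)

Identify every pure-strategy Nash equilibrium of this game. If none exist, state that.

Velox against Plus: payoffs 6, -9 → best response Budget.
Velox against Premium: payoffs 9, -8 → best response Budget.
Velox against Elite: payoffs -6, 2 → best response Standard.
Turo against Budget: payoffs -6, 1, 3 → best response Elite.
Turo against Standard: payoffs 7, 5, 1 → best response Plus.
No profile is a mutual best response for all players.

No pure-strategy Nash equilibrium.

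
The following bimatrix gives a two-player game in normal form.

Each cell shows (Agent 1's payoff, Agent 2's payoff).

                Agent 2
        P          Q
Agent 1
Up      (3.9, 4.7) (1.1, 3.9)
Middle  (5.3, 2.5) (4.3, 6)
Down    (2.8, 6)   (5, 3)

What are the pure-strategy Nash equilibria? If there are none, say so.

There is no pure-strategy Nash equilibrium.

(Up, P): Agent 1 can switch to Middle (3.9 → 5.3). Not NE.
(Up, Q): Agent 1 can switch to Middle (1.1 → 4.3). Not NE.
(Middle, P): Agent 2 can switch to Q (2.5 → 6). Not NE.
(Middle, Q): Agent 1 can switch to Down (4.3 → 5). Not NE.
(Down, P): Agent 1 can switch to Up (2.8 → 3.9). Not NE.
(Down, Q): Agent 2 can switch to P (3 → 6). Not NE.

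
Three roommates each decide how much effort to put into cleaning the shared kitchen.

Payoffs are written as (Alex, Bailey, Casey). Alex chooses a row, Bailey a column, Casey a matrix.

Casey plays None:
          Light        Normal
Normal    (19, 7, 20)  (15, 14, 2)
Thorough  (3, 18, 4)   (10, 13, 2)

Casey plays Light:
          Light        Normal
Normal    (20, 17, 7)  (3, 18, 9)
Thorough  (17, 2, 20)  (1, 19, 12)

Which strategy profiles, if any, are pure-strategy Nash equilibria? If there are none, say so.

The unique pure-strategy Nash equilibrium is (Normal, Normal, Light).

(Normal, Light, None): Bailey can switch to Normal (7 → 14). Not NE.
(Normal, Light, Light): Bailey can switch to Normal (17 → 18). Not NE.
(Normal, Normal, None): Casey can switch to Light (2 → 9). Not NE.
(Normal, Normal, Light): Alex gets 3, best alternative 1; Bailey gets 18, best alternative 17; Casey gets 9, best alternative 2. No profitable deviation — NE.
(Thorough, Light, None): Alex can switch to Normal (3 → 19). Not NE.
(Thorough, Light, Light): Alex can switch to Normal (17 → 20). Not NE.
(Thorough, Normal, None): Alex can switch to Normal (10 → 15). Not NE.
(Thorough, Normal, Light): Alex can switch to Normal (1 → 3). Not NE.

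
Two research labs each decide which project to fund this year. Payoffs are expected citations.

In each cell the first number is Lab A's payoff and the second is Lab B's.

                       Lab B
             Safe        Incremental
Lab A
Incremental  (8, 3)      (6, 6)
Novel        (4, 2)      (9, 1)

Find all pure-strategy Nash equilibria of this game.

Lab A against Safe: payoffs 8, 4 → best response Incremental.
Lab A against Incremental: payoffs 6, 9 → best response Novel.
Lab B against Incremental: payoffs 3, 6 → best response Incremental.
Lab B against Novel: payoffs 2, 1 → best response Safe.
No profile is a mutual best response for all players.

There is no pure-strategy Nash equilibrium.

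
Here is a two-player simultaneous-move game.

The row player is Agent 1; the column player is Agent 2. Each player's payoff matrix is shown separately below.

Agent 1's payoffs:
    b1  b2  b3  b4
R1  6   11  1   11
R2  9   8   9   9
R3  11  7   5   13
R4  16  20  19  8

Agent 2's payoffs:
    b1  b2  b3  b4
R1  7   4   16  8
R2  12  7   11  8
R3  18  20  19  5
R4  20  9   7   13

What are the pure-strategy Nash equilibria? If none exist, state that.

Pure NE: (R4, b1)

Mark each player's best response to every combination of opponents' strategies; a profile where every player is best-responding is a pure Nash equilibrium.
Agent 1 against b1: payoffs 6, 9, 11, 16 → best response R4.
Agent 1 against b2: payoffs 11, 8, 7, 20 → best response R4.
Agent 1 against b3: payoffs 1, 9, 5, 19 → best response R4.
Agent 1 against b4: payoffs 11, 9, 13, 8 → best response R3.
Agent 2 against R1: payoffs 7, 4, 16, 8 → best response b3.
Agent 2 against R2: payoffs 12, 7, 11, 8 → best response b1.
Agent 2 against R3: payoffs 18, 20, 19, 5 → best response b2.
Agent 2 against R4: payoffs 20, 9, 7, 13 → best response b1.
Mutual best responses: (R4, b1).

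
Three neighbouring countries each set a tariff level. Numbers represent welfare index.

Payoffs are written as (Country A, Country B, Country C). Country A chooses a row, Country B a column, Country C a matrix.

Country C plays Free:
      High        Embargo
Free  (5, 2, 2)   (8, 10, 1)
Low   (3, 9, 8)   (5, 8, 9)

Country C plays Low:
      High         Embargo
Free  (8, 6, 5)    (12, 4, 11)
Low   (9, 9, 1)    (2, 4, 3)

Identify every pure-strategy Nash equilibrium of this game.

There is no pure-strategy Nash equilibrium.

(Free, High, Free): Country B can switch to Embargo (2 → 10). Not NE.
(Free, High, Low): Country A can switch to Low (8 → 9). Not NE.
(Free, Embargo, Free): Country C can switch to Low (1 → 11). Not NE.
(Free, Embargo, Low): Country B can switch to High (4 → 6). Not NE.
(Low, High, Free): Country A can switch to Free (3 → 5). Not NE.
(Low, High, Low): Country C can switch to Free (1 → 8). Not NE.
(Low, Embargo, Free): Country A can switch to Free (5 → 8). Not NE.
(Low, Embargo, Low): Country A can switch to Free (2 → 12). Not NE.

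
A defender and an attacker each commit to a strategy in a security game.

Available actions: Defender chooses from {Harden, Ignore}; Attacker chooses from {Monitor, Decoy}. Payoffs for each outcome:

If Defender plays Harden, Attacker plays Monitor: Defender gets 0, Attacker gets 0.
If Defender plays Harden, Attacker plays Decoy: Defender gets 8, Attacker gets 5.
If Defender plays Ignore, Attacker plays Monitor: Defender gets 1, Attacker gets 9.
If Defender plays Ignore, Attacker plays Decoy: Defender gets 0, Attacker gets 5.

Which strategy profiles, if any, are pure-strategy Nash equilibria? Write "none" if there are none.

Pure-strategy Nash equilibria: (Harden, Decoy), (Ignore, Monitor)

For each strategy profile, look for a profitable unilateral deviation.
(Harden, Monitor): Defender can switch to Ignore (0 → 1). Not NE.
(Harden, Decoy): Defender gets 8, best alternative 0; Attacker gets 5, best alternative 0. No profitable deviation — NE.
(Ignore, Monitor): Defender gets 1, best alternative 0; Attacker gets 9, best alternative 5. No profitable deviation — NE.
(Ignore, Decoy): Defender can switch to Harden (0 → 8). Not NE.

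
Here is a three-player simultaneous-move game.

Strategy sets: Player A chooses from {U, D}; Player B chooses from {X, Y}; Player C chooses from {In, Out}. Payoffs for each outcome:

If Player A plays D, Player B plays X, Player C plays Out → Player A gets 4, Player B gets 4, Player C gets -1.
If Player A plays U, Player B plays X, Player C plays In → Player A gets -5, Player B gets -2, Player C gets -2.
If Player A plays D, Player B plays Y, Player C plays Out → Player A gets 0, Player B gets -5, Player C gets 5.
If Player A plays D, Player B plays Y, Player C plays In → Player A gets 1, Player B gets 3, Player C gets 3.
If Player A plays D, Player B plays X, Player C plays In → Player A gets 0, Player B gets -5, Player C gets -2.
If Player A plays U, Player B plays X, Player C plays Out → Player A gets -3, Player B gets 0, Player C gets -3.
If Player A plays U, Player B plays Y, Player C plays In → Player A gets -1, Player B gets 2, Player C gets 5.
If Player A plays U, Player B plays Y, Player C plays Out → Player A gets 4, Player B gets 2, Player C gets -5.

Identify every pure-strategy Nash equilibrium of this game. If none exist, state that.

(U, X, In): Player A can switch to D (-5 → 0). Not NE.
(U, X, Out): Player A can switch to D (-3 → 4). Not NE.
(U, Y, In): Player A can switch to D (-1 → 1). Not NE.
(U, Y, Out): Player C can switch to In (-5 → 5). Not NE.
(D, X, In): Player B can switch to Y (-5 → 3). Not NE.
(D, X, Out): Player A gets 4, best alternative -3; Player B gets 4, best alternative -5; Player C gets -1, best alternative -2. No profitable deviation — NE.
(D, Y, In): Player C can switch to Out (3 → 5). Not NE.
(D, Y, Out): Player A can switch to U (0 → 4). Not NE.

The unique pure-strategy Nash equilibrium is (D, X, Out).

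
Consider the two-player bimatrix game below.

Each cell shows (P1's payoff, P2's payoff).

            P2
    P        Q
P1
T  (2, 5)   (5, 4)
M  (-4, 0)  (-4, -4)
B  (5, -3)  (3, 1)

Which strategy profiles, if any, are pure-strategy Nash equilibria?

(T, P): P1 can switch to B (2 → 5). Not NE.
(T, Q): P2 can switch to P (4 → 5). Not NE.
(M, P): P1 can switch to T (-4 → 2). Not NE.
(M, Q): P1 can switch to T (-4 → 5). Not NE.
(B, P): P2 can switch to Q (-3 → 1). Not NE.
(B, Q): P1 can switch to T (3 → 5). Not NE.

This game has no pure Nash equilibrium.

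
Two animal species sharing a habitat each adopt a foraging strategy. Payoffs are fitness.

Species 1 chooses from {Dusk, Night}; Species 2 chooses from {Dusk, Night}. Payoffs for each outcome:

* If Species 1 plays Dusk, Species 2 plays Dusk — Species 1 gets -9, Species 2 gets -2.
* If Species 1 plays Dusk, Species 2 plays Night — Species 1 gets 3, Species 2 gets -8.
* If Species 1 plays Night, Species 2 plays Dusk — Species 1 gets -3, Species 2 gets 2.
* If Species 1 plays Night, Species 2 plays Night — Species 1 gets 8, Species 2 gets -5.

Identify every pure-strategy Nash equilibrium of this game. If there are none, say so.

The unique pure-strategy Nash equilibrium is (Night, Dusk).

Species 1 against Dusk: payoffs -9, -3 → best response Night.
Species 1 against Night: payoffs 3, 8 → best response Night.
Species 2 against Dusk: payoffs -2, -8 → best response Dusk.
Species 2 against Night: payoffs 2, -5 → best response Dusk.
Mutual best responses: (Night, Dusk).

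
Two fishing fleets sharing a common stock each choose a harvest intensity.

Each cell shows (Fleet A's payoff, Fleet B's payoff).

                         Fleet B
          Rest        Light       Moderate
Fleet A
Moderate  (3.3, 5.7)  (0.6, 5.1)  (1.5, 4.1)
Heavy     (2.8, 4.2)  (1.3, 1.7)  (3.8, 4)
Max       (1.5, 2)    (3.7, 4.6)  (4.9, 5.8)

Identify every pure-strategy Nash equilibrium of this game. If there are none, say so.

Mark each player's best response to every combination of opponents' strategies; a profile where every player is best-responding is a pure Nash equilibrium.
Fleet A against Rest: payoffs 3.3, 2.8, 1.5 → best response Moderate.
Fleet A against Light: payoffs 0.6, 1.3, 3.7 → best response Max.
Fleet A against Moderate: payoffs 1.5, 3.8, 4.9 → best response Max.
Fleet B against Moderate: payoffs 5.7, 5.1, 4.1 → best response Rest.
Fleet B against Heavy: payoffs 4.2, 1.7, 4 → best response Rest.
Fleet B against Max: payoffs 2, 4.6, 5.8 → best response Moderate.
Mutual best responses: (Moderate, Rest); (Max, Moderate).

Pure-strategy Nash equilibria: (Moderate, Rest), (Max, Moderate)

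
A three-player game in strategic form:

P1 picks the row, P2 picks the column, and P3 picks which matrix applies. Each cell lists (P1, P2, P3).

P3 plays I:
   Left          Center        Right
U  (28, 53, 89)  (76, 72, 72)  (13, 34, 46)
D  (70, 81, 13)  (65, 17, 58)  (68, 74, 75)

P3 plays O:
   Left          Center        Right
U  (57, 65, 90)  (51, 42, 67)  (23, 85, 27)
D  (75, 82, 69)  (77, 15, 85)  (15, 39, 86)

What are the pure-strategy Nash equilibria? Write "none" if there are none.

(U, Left, I): P1 can switch to D (28 → 70). Not NE.
(U, Left, O): P1 can switch to D (57 → 75). Not NE.
(U, Center, I): P1 gets 76, best alternative 65; P2 gets 72, best alternative 53; P3 gets 72, best alternative 67. No profitable deviation — NE.
(U, Center, O): P1 can switch to D (51 → 77). Not NE.
(U, Right, I): P1 can switch to D (13 → 68). Not NE.
(U, Right, O): P3 can switch to I (27 → 46). Not NE.
(D, Left, I): P3 can switch to O (13 → 69). Not NE.
(D, Left, O): P1 gets 75, best alternative 57; P2 gets 82, best alternative 39; P3 gets 69, best alternative 13. No profitable deviation — NE.
(D, Center, I): P1 can switch to U (65 → 76). Not NE.
(D, Center, O): P2 can switch to Left (15 → 82). Not NE.
(D, Right, I): P2 can switch to Left (74 → 81). Not NE.
(D, Right, O): P1 can switch to U (15 → 23). Not NE.

Pure-strategy Nash equilibria: (U, Center, I), (D, Left, O)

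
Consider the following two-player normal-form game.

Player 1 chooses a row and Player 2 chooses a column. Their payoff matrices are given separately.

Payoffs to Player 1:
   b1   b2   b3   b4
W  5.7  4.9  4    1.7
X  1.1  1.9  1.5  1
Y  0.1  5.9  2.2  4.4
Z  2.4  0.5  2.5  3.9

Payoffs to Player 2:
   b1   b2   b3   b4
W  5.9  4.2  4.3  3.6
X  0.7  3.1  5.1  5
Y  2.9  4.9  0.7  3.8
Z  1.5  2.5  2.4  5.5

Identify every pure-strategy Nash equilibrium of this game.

Pure-strategy Nash equilibria: (W, b1); (Y, b2)

Player 1 against b1: payoffs 5.7, 1.1, 0.1, 2.4 → best response W.
Player 1 against b2: payoffs 4.9, 1.9, 5.9, 0.5 → best response Y.
Player 1 against b3: payoffs 4, 1.5, 2.2, 2.5 → best response W.
Player 1 against b4: payoffs 1.7, 1, 4.4, 3.9 → best response Y.
Player 2 against W: payoffs 5.9, 4.2, 4.3, 3.6 → best response b1.
Player 2 against X: payoffs 0.7, 3.1, 5.1, 5 → best response b3.
Player 2 against Y: payoffs 2.9, 4.9, 0.7, 3.8 → best response b2.
Player 2 against Z: payoffs 1.5, 2.5, 2.4, 5.5 → best response b4.
Mutual best responses: (W, b1); (Y, b2).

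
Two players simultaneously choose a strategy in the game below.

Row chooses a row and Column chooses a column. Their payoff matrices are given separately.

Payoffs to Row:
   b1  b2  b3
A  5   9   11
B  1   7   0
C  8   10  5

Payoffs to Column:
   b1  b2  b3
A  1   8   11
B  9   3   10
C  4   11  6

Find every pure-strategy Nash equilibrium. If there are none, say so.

For each player, find the best response to each opponent profile; mutual best responses are the pure NE.
Row against b1: payoffs 5, 1, 8 → best response C.
Row against b2: payoffs 9, 7, 10 → best response C.
Row against b3: payoffs 11, 0, 5 → best response A.
Column against A: payoffs 1, 8, 11 → best response b3.
Column against B: payoffs 9, 3, 10 → best response b3.
Column against C: payoffs 4, 11, 6 → best response b2.
Mutual best responses: (A, b3); (C, b2).

The pure Nash equilibria are (A, b3), (C, b2).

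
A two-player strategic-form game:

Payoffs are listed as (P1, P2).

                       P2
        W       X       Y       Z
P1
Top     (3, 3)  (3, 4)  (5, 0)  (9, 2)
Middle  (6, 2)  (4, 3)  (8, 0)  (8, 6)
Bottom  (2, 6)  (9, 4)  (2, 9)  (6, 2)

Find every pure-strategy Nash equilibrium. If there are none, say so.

P1 against W: payoffs 3, 6, 2 → best response Middle.
P1 against X: payoffs 3, 4, 9 → best response Bottom.
P1 against Y: payoffs 5, 8, 2 → best response Middle.
P1 against Z: payoffs 9, 8, 6 → best response Top.
P2 against Top: payoffs 3, 4, 0, 2 → best response X.
P2 against Middle: payoffs 2, 3, 0, 6 → best response Z.
P2 against Bottom: payoffs 6, 4, 9, 2 → best response Y.
No profile is a mutual best response for all players.

There is no pure-strategy Nash equilibrium.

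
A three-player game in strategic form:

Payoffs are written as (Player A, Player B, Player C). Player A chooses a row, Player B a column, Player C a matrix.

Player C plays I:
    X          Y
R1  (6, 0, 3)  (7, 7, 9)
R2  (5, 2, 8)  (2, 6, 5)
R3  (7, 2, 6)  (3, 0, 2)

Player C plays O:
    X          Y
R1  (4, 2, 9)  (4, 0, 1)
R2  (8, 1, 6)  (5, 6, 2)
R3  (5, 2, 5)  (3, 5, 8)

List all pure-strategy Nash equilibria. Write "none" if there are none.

Pure-strategy Nash equilibria: (R1, Y, I); (R3, X, I)

Player A against (X, I): payoffs 6, 5, 7 → best response R3.
Player A against (X, O): payoffs 4, 8, 5 → best response R2.
Player A against (Y, I): payoffs 7, 2, 3 → best response R1.
Player A against (Y, O): payoffs 4, 5, 3 → best response R2.
Player B against (R1, I): payoffs 0, 7 → best response Y.
Player B against (R1, O): payoffs 2, 0 → best response X.
Player B against (R2, I): payoffs 2, 6 → best response Y.
Player B against (R2, O): payoffs 1, 6 → best response Y.
Player B against (R3, I): payoffs 2, 0 → best response X.
Player B against (R3, O): payoffs 2, 5 → best response Y.
Player C against (R1, X): payoffs 3, 9 → best response O.
Player C against (R1, Y): payoffs 9, 1 → best response I.
Player C against (R2, X): payoffs 8, 6 → best response I.
Player C against (R2, Y): payoffs 5, 2 → best response I.
Player C against (R3, X): payoffs 6, 5 → best response I.
Player C against (R3, Y): payoffs 2, 8 → best response O.
Mutual best responses: (R1, Y, I); (R3, X, I).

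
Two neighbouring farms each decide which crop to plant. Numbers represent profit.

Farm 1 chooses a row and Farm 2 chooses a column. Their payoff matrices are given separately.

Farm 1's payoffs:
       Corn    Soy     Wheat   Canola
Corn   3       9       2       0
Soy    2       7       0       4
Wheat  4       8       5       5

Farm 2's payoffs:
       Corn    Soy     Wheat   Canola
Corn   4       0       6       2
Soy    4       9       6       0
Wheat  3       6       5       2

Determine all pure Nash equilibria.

There is no pure-strategy Nash equilibrium.

For each strategy profile, look for a profitable unilateral deviation.
(Corn, Corn): Farm 1 can switch to Wheat (3 → 4). Not NE.
(Corn, Soy): Farm 2 can switch to Corn (0 → 4). Not NE.
(Corn, Wheat): Farm 1 can switch to Wheat (2 → 5). Not NE.
(Corn, Canola): Farm 1 can switch to Soy (0 → 4). Not NE.
(Soy, Corn): Farm 1 can switch to Corn (2 → 3). Not NE.
(Soy, Soy): Farm 1 can switch to Corn (7 → 9). Not NE.
(Soy, Wheat): Farm 1 can switch to Corn (0 → 2). Not NE.
(Soy, Canola): Farm 1 can switch to Wheat (4 → 5). Not NE.
(Wheat, Corn): Farm 2 can switch to Soy (3 → 6). Not NE.
(Wheat, Soy): Farm 1 can switch to Corn (8 → 9). Not NE.
(The remaining 2 profiles each have a profitable deviation by the same check.)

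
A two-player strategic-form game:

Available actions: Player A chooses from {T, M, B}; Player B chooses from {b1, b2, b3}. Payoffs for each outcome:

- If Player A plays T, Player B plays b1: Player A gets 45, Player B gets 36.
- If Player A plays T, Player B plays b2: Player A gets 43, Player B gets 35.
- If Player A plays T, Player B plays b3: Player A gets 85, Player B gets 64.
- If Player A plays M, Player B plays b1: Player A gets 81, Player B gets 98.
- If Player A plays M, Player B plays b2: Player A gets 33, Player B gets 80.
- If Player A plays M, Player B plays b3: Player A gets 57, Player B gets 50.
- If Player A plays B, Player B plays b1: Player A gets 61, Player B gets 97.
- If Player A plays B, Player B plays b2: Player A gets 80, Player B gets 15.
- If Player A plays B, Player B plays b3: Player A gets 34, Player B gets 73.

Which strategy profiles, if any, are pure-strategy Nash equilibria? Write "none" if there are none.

(T, b3); (M, b1)

Player A against b1: payoffs 45, 81, 61 → best response M.
Player A against b2: payoffs 43, 33, 80 → best response B.
Player A against b3: payoffs 85, 57, 34 → best response T.
Player B against T: payoffs 36, 35, 64 → best response b3.
Player B against M: payoffs 98, 80, 50 → best response b1.
Player B against B: payoffs 97, 15, 73 → best response b1.
Mutual best responses: (T, b3); (M, b1).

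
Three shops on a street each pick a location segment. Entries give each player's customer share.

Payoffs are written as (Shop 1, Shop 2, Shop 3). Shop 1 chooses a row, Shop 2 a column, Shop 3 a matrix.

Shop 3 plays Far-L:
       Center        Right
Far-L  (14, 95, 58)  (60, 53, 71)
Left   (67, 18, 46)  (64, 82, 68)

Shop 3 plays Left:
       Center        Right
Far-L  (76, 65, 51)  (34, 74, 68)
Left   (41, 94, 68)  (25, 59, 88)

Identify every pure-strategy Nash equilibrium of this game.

This game has no pure Nash equilibrium.

(Far-L, Center, Far-L): Shop 1 can switch to Left (14 → 67). Not NE.
(Far-L, Center, Left): Shop 2 can switch to Right (65 → 74). Not NE.
(Far-L, Right, Far-L): Shop 1 can switch to Left (60 → 64). Not NE.
(Far-L, Right, Left): Shop 3 can switch to Far-L (68 → 71). Not NE.
(Left, Center, Far-L): Shop 2 can switch to Right (18 → 82). Not NE.
(Left, Center, Left): Shop 1 can switch to Far-L (41 → 76). Not NE.
(Left, Right, Far-L): Shop 3 can switch to Left (68 → 88). Not NE.
(Left, Right, Left): Shop 1 can switch to Far-L (25 → 34). Not NE.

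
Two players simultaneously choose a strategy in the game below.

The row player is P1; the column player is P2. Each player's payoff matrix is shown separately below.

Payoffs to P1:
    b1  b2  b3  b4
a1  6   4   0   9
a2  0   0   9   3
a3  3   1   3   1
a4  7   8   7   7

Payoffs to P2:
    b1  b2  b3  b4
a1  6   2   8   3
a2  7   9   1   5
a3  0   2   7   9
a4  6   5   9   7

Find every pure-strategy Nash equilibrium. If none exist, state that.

This game has no pure Nash equilibrium.

P1 against b1: payoffs 6, 0, 3, 7 → best response a4.
P1 against b2: payoffs 4, 0, 1, 8 → best response a4.
P1 against b3: payoffs 0, 9, 3, 7 → best response a2.
P1 against b4: payoffs 9, 3, 1, 7 → best response a1.
P2 against a1: payoffs 6, 2, 8, 3 → best response b3.
P2 against a2: payoffs 7, 9, 1, 5 → best response b2.
P2 against a3: payoffs 0, 2, 7, 9 → best response b4.
P2 against a4: payoffs 6, 5, 9, 7 → best response b3.
No profile is a mutual best response for all players.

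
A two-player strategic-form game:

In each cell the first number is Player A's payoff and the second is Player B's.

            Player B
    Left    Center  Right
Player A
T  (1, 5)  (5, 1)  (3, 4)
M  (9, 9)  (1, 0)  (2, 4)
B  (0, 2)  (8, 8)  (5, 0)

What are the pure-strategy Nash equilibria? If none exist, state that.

(M, Left) and (B, Center)

Player A against Left: payoffs 1, 9, 0 → best response M.
Player A against Center: payoffs 5, 1, 8 → best response B.
Player A against Right: payoffs 3, 2, 5 → best response B.
Player B against T: payoffs 5, 1, 4 → best response Left.
Player B against M: payoffs 9, 0, 4 → best response Left.
Player B against B: payoffs 2, 8, 0 → best response Center.
Mutual best responses: (M, Left); (B, Center).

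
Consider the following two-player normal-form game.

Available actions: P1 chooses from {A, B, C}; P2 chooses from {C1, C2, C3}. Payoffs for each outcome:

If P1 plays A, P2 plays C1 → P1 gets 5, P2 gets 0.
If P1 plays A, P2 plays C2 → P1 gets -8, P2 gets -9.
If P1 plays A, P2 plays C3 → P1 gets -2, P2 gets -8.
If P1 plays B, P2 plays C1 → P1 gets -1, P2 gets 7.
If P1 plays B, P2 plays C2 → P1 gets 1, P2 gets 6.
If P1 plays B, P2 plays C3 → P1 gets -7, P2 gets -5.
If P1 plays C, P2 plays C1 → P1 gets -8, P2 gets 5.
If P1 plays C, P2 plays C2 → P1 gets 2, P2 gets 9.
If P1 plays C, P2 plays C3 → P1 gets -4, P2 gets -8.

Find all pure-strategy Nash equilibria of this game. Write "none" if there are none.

Mark each player's best response to every combination of opponents' strategies; a profile where every player is best-responding is a pure Nash equilibrium.
P1 against C1: payoffs 5, -1, -8 → best response A.
P1 against C2: payoffs -8, 1, 2 → best response C.
P1 against C3: payoffs -2, -7, -4 → best response A.
P2 against A: payoffs 0, -9, -8 → best response C1.
P2 against B: payoffs 7, 6, -5 → best response C1.
P2 against C: payoffs 5, 9, -8 → best response C2.
Mutual best responses: (A, C1); (C, C2).

The pure Nash equilibria are (A, C1), (C, C2).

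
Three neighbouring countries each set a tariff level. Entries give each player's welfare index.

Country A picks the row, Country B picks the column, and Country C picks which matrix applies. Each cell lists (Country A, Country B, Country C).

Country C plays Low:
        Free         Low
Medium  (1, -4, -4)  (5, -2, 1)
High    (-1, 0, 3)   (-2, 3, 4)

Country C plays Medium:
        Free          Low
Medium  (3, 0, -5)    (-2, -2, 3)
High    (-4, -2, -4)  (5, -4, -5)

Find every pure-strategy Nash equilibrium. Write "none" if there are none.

Country A against (Free, Low): payoffs 1, -1 → best response Medium.
Country A against (Free, Medium): payoffs 3, -4 → best response Medium.
Country A against (Low, Low): payoffs 5, -2 → best response Medium.
Country A against (Low, Medium): payoffs -2, 5 → best response High.
Country B against (Medium, Low): payoffs -4, -2 → best response Low.
Country B against (Medium, Medium): payoffs 0, -2 → best response Free.
Country B against (High, Low): payoffs 0, 3 → best response Low.
Country B against (High, Medium): payoffs -2, -4 → best response Free.
Country C against (Medium, Free): payoffs -4, -5 → best response Low.
Country C against (Medium, Low): payoffs 1, 3 → best response Medium.
Country C against (High, Free): payoffs 3, -4 → best response Low.
Country C against (High, Low): payoffs 4, -5 → best response Low.
No profile is a mutual best response for all players.

none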